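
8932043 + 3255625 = 12187668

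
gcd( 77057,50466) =1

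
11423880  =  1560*7323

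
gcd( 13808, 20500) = 4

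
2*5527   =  11054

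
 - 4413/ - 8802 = 1471/2934 =0.50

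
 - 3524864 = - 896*3934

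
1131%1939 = 1131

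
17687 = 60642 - 42955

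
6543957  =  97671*67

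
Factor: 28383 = 3^1*9461^1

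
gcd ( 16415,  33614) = 49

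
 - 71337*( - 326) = 23255862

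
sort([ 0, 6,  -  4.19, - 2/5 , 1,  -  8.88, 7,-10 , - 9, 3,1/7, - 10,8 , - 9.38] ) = [ - 10, - 10,-9.38, - 9, - 8.88,  -  4.19,  -  2/5, 0,1/7,1, 3,6, 7, 8] 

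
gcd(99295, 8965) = 5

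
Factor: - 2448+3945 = 1497=3^1*499^1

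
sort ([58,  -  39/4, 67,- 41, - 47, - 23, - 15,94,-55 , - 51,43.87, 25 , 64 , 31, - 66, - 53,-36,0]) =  [ - 66, - 55, - 53, - 51, - 47,-41, -36, - 23, - 15, - 39/4,0,25 , 31, 43.87,58, 64,67,94] 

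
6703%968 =895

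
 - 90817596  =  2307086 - 93124682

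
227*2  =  454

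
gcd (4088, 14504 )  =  56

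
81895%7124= 3531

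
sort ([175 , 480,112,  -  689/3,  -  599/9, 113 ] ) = [- 689/3,-599/9,112,113,  175 , 480 ]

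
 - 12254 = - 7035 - 5219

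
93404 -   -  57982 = 151386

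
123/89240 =123/89240 = 0.00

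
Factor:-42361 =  - 11^1* 3851^1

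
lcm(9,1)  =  9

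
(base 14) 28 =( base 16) 24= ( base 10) 36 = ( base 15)26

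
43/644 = 43/644 = 0.07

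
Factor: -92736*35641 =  - 3305203776 = - 2^6*3^2 * 7^1*23^1*29^1*1229^1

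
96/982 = 48/491=   0.10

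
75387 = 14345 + 61042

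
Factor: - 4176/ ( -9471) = 2^4* 3^1*7^( - 1)*11^( -1)*29^1*41^( - 1 ) = 1392/3157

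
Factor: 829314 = 2^1*3^2* 46073^1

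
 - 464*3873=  - 1797072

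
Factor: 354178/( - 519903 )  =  -374/549  =  - 2^1*3^( - 2 )* 11^1*17^1*61^( - 1 )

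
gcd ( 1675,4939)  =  1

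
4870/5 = 974 = 974.00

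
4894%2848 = 2046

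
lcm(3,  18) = 18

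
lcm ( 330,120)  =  1320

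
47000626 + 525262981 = 572263607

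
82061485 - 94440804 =  -  12379319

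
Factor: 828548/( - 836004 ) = - 889/897 = - 3^ ( - 1) *7^1*13^(  -  1)*23^(  -  1)*127^1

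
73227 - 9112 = 64115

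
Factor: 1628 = 2^2*11^1*37^1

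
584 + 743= 1327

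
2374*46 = 109204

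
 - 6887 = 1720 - 8607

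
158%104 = 54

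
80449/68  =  1183 + 5/68   =  1183.07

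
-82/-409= 82/409 = 0.20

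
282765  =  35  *8079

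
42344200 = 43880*965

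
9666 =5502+4164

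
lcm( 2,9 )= 18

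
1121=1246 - 125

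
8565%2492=1089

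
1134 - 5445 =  - 4311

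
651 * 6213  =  4044663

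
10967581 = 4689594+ 6277987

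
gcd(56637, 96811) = 1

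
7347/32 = 7347/32 = 229.59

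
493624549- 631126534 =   -  137501985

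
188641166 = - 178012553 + 366653719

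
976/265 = 3 + 181/265 = 3.68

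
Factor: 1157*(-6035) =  - 5^1*13^1*17^1 * 71^1*89^1 = -  6982495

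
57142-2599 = 54543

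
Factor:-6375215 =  -5^1*7^1 *11^1 * 29^1*571^1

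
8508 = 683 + 7825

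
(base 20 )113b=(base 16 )2117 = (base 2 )10000100010111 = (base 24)egn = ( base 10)8471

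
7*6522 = 45654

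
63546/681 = 21182/227 =93.31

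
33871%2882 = 2169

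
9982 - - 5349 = 15331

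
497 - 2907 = - 2410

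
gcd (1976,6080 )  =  152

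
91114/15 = 91114/15 =6074.27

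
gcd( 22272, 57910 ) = 2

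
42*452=18984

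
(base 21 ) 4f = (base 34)2v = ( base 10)99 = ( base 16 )63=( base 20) 4j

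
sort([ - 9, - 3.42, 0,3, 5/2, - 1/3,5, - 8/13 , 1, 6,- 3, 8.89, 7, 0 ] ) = [  -  9,  -  3.42, - 3, - 8/13,-1/3, 0,0,1, 5/2,3, 5, 6 , 7, 8.89 ] 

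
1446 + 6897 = 8343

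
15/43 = 15/43 = 0.35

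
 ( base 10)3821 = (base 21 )8DK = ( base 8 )7355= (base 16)eed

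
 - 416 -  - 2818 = 2402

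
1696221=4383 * 387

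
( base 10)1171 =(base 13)6C1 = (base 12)817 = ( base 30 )191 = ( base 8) 2223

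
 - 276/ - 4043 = 276/4043  =  0.07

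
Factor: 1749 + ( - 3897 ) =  - 2148= -2^2*3^1*179^1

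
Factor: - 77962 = -2^1*17^1*2293^1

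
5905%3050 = 2855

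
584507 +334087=918594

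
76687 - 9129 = 67558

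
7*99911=699377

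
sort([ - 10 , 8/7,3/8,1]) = [ - 10,3/8, 1,8/7 ] 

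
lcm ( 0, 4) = 0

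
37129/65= 571 + 14/65=571.22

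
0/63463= 0 = 0.00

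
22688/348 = 5672/87 = 65.20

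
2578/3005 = 2578/3005=0.86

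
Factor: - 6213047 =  - 29^1* 214243^1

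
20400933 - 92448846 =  - 72047913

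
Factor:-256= - 2^8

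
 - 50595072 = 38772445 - 89367517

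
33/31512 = 11/10504 = 0.00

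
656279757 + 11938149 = 668217906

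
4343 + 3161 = 7504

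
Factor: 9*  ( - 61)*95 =-3^2 * 5^1*19^1*61^1= -52155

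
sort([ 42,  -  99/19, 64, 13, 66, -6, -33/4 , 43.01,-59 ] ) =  [ - 59, - 33/4,-6, - 99/19,13, 42,43.01, 64,66 ] 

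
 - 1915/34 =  - 57 + 23/34 = -56.32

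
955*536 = 511880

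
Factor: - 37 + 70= 3^1*11^1 = 33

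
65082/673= 96  +  474/673 = 96.70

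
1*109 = 109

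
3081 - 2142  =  939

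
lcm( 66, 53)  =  3498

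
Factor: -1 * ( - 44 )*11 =484 = 2^2*11^2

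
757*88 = 66616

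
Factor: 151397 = 151397^1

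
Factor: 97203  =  3^1*32401^1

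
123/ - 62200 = -123/62200 = - 0.00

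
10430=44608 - 34178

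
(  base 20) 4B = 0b1011011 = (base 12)77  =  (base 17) 56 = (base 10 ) 91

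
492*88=43296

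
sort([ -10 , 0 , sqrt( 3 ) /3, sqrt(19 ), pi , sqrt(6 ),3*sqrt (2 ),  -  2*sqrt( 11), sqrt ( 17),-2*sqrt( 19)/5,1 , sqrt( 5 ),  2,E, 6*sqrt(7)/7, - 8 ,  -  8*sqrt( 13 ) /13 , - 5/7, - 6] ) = [-10, - 8, - 2*sqrt( 11), -6,  -  8  *sqrt (13 ) /13,- 2*sqrt(19) /5,  -  5/7, 0,sqrt( 3)/3,1, 2, sqrt (5 ),6*sqrt( 7 ) /7, sqrt (6 ), E,pi,  sqrt(17 ),3*sqrt ( 2 ), sqrt( 19) ] 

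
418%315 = 103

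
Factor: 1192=2^3*149^1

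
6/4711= 6/4711 = 0.00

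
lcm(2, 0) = 0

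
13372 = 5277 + 8095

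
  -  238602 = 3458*( - 69)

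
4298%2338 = 1960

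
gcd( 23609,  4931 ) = 1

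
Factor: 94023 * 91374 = 8591257602 = 2^1 * 3^3* 31^1*97^1*157^1*337^1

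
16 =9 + 7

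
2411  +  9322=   11733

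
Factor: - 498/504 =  - 2^( - 2 ) * 3^(  -  1) *7^(  -  1)*83^1 = -83/84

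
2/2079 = 2/2079 = 0.00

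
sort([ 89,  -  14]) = [ - 14, 89]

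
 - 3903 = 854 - 4757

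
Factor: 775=5^2*31^1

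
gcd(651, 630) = 21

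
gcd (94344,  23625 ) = 3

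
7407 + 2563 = 9970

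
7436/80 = 92 + 19/20 = 92.95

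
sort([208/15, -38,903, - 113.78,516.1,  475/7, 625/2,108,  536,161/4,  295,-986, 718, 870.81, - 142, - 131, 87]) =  [ - 986, - 142, - 131, - 113.78 ,- 38, 208/15,161/4,475/7, 87, 108, 295 , 625/2, 516.1, 536,718,870.81,  903]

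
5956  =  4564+1392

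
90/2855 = 18/571 = 0.03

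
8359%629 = 182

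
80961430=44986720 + 35974710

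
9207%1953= 1395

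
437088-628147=-191059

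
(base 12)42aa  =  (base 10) 7330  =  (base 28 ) 99M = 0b1110010100010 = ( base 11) 5564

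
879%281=36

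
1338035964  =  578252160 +759783804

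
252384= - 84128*( -3) 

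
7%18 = 7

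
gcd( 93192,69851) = 1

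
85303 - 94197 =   -  8894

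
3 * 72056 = 216168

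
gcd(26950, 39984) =98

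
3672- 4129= - 457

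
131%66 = 65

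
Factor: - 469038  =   - 2^1*3^1*78173^1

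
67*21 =1407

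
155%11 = 1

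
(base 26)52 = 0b10000100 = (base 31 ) 48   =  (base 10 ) 132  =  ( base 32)44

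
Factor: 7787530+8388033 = 16175563 = 16175563^1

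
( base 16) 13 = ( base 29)j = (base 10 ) 19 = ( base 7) 25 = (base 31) j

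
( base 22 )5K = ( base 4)2002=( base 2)10000010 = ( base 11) 109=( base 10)130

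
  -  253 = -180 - 73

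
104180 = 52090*2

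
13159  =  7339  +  5820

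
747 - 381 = 366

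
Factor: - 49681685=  - 5^1*31^1*251^1*1277^1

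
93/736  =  93/736 = 0.13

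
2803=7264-4461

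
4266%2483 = 1783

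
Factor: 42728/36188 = 98/83  =  2^1 *7^2*83^( - 1 )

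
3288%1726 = 1562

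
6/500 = 3/250 = 0.01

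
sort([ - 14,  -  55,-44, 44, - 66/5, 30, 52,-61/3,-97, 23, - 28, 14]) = [ - 97,-55, - 44, - 28, - 61/3  , - 14,-66/5, 14,23 , 30,  44, 52] 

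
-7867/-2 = 3933 + 1/2 = 3933.50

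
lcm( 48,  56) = 336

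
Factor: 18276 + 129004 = 147280 = 2^4*5^1*7^1*263^1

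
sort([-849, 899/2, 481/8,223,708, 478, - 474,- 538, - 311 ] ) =[ - 849, - 538,-474, - 311,481/8, 223,899/2,478, 708]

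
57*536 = 30552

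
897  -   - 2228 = 3125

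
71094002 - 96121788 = -25027786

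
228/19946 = 114/9973 = 0.01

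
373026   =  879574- 506548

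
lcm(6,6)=6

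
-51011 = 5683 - 56694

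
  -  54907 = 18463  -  73370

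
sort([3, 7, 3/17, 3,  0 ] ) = [ 0, 3/17, 3,3,7 ]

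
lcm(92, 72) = 1656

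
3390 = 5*678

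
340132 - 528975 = -188843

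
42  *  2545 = 106890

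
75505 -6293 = 69212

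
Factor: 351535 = 5^1*167^1*421^1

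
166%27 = 4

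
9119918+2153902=11273820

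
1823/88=20+63/88 = 20.72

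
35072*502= 17606144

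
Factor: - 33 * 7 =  - 3^1* 7^1 *11^1 = - 231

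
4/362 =2/181 = 0.01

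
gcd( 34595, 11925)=5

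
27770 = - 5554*(-5) 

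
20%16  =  4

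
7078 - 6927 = 151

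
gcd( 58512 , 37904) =368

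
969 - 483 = 486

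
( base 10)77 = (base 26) 2p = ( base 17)49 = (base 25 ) 32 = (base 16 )4d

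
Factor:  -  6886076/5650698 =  - 3443038/2825349 = - 2^1 * 3^ ( - 1)*17^( - 1 )*457^1*3767^1*55399^( - 1 ) 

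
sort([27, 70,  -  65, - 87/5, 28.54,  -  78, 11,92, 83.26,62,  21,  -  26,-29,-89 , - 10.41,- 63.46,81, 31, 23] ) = [  -  89, - 78, - 65,- 63.46, - 29,-26,  -  87/5, - 10.41,11,21, 23,27,28.54, 31,62,70,81, 83.26,92]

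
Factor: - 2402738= - 2^1*13^1*92413^1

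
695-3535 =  - 2840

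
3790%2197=1593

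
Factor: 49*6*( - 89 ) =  - 26166= -  2^1*3^1 * 7^2 *89^1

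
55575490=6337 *8770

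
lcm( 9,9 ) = 9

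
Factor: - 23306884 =-2^2*5826721^1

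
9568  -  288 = 9280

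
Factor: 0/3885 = 0 = 0^1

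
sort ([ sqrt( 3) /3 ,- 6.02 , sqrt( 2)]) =[ - 6.02,sqrt (3)/3,sqrt ( 2)]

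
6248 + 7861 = 14109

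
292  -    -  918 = 1210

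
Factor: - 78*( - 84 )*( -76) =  - 2^5*3^2*7^1 * 13^1 *19^1 = -497952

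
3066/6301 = 3066/6301 = 0.49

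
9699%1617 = 1614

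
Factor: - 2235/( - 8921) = 3^1*5^1*11^ ( - 1 )*149^1 * 811^(-1)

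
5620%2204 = 1212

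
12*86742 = 1040904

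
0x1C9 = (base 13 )292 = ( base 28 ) G9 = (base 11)386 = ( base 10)457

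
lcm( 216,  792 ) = 2376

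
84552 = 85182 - 630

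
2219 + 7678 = 9897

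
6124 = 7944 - 1820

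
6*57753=346518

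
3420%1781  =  1639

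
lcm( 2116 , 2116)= 2116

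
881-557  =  324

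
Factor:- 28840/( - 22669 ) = 2^3*5^1*7^1 * 103^1*22669^(-1)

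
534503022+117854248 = 652357270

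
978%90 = 78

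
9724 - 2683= 7041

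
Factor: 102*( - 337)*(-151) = 2^1*  3^1*17^1*151^1*337^1 = 5190474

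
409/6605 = 409/6605 = 0.06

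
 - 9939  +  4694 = -5245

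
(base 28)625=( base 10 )4765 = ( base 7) 16615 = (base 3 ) 20112111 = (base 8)11235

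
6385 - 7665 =-1280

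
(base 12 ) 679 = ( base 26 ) 1al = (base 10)957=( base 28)165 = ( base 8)1675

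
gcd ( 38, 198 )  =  2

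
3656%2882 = 774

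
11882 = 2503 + 9379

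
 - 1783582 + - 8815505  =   - 10599087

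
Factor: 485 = 5^1*97^1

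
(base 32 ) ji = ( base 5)10001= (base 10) 626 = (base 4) 21302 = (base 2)1001110010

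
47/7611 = 47/7611 = 0.01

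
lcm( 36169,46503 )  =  325521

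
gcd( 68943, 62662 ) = 1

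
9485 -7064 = 2421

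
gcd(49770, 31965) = 15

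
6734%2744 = 1246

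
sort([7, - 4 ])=[ - 4,7 ]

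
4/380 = 1/95 = 0.01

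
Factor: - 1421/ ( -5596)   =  2^( - 2 )  *7^2*29^1*1399^( - 1)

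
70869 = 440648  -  369779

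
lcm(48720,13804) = 828240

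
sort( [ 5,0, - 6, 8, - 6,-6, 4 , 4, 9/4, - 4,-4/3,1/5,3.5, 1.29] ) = [-6 , - 6,  -  6,  -  4, - 4/3,0,  1/5, 1.29,9/4, 3.5, 4,  4, 5,8]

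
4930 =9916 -4986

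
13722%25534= 13722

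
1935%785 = 365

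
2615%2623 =2615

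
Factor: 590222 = 2^1*295111^1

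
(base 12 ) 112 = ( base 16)9E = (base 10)158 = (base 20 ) 7i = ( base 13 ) C2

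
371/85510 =371/85510 = 0.00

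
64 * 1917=122688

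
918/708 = 153/118 = 1.30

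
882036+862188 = 1744224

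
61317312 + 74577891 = 135895203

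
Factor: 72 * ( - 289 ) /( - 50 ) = 2^2*3^2*5^(-2)*17^2=10404/25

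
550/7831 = 550/7831  =  0.07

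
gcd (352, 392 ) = 8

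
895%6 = 1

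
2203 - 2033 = 170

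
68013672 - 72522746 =-4509074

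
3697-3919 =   -  222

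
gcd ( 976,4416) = 16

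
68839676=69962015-1122339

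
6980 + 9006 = 15986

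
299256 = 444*674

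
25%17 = 8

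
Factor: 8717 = 23^1 *379^1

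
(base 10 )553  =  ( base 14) 2B7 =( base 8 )1051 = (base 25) m3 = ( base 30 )ID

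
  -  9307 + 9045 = -262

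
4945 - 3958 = 987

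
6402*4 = 25608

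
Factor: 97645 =5^1  *59^1*331^1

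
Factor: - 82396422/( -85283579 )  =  2^1*3^2 * 83^(  -  1 )*337^( -1 ) * 757^1*3049^( - 1)* 6047^1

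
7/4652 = 7/4652=0.00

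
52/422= 26/211 =0.12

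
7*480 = 3360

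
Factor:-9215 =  - 5^1*19^1 * 97^1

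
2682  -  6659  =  -3977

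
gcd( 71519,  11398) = 1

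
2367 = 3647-1280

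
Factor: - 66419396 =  - 2^2*29^1*572581^1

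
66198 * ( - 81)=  - 5362038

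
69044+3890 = 72934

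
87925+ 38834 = 126759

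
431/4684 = 431/4684 = 0.09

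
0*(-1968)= 0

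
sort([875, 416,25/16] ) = [25/16,  416, 875] 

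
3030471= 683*4437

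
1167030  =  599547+567483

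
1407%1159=248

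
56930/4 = 14232 + 1/2 = 14232.50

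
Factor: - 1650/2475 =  - 2/3 = - 2^1*3^( - 1)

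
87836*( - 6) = -527016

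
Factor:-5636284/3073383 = -2^2*3^(-4)*19^( - 1)*37^1*1997^( - 1)*38083^1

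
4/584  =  1/146 = 0.01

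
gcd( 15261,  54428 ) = 1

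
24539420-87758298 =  - 63218878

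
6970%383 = 76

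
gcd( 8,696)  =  8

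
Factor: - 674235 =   -  3^2*5^1*14983^1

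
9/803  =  9/803 = 0.01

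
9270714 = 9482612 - 211898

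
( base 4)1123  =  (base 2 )1011011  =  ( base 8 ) 133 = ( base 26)3d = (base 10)91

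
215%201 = 14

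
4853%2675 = 2178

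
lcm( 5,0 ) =0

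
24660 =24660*1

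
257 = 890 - 633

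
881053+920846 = 1801899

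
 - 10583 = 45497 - 56080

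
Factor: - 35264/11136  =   - 2^ ( - 1) * 3^( - 1)*19^1= - 19/6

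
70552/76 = 928 +6/19 = 928.32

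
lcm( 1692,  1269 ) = 5076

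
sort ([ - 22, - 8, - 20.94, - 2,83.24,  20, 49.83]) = [ - 22, - 20.94, - 8, - 2, 20 , 49.83,83.24] 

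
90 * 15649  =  1408410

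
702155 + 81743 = 783898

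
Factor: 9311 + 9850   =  19161 = 3^2*2129^1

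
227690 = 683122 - 455432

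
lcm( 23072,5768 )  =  23072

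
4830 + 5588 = 10418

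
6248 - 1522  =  4726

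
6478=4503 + 1975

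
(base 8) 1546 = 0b1101100110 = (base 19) 27F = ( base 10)870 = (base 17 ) 303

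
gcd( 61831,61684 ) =7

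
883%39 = 25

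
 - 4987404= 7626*(-654)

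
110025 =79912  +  30113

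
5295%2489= 317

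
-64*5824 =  - 372736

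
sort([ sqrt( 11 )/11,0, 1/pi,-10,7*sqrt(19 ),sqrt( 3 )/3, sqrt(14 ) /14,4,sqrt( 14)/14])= [-10,0,sqrt( 14 )/14,sqrt ( 14) /14,sqrt(11) /11,1/pi,  sqrt( 3)/3,4, 7* sqrt(19)]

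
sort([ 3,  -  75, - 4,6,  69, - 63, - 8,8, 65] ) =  [ - 75,-63,-8 , - 4,3, 6, 8,65,69 ]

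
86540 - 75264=11276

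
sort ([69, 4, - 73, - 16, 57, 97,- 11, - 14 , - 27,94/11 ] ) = [ - 73, - 27, - 16, - 14,  -  11,4,94/11,  57,69,97] 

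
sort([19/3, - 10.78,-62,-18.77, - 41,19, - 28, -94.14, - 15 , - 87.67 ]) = [ - 94.14, - 87.67, - 62, - 41, - 28, - 18.77,  -  15, - 10.78, 19/3  ,  19]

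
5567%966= 737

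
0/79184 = 0  =  0.00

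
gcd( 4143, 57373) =1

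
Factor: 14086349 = 14086349^1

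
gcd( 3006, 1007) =1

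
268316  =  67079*4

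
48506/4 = 12126 + 1/2  =  12126.50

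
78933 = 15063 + 63870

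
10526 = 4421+6105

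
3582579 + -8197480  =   - 4614901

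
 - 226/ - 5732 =113/2866 =0.04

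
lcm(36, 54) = 108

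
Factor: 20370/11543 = 2^1*3^1 * 5^1 * 17^( - 1) = 30/17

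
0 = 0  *977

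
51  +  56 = 107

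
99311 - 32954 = 66357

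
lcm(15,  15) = 15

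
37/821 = 37/821  =  0.05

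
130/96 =65/48 =1.35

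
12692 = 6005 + 6687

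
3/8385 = 1/2795 = 0.00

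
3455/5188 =3455/5188 = 0.67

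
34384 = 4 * 8596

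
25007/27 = 926 + 5/27 = 926.19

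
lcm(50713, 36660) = 3042780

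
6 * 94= 564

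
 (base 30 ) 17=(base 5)122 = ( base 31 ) 16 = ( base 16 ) 25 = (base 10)37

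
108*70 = 7560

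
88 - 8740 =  - 8652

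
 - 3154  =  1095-4249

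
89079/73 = 1220 + 19/73= 1220.26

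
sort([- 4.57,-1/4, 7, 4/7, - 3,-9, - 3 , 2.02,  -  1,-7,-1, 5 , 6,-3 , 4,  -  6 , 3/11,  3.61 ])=[  -  9, - 7, -6, - 4.57, - 3, - 3,-3,-1,  -  1, - 1/4, 3/11, 4/7, 2.02, 3.61,4, 5, 6,7]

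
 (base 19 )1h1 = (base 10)685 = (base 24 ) 14d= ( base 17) 265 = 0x2ad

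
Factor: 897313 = 19^1 * 83^1*569^1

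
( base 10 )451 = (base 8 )703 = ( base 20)12B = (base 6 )2031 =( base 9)551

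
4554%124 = 90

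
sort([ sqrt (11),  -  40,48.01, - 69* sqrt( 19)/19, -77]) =[-77 ,  -  40, - 69*sqrt( 19)/19,sqrt(11), 48.01]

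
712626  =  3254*219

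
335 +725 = 1060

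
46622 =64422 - 17800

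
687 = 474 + 213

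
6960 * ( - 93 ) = -647280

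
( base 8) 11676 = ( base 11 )3885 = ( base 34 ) 4CM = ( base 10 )5054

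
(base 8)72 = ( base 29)20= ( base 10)58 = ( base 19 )31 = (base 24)2A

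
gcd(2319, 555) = 3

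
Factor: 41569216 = 2^6*13^1*17^1*2939^1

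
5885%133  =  33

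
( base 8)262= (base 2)10110010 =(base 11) 152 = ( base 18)9G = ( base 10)178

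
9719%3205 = 104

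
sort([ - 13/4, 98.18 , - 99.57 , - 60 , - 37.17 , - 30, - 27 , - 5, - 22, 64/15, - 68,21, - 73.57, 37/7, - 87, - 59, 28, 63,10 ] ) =[ - 99.57,-87, - 73.57,  -  68, - 60,-59, - 37.17, - 30, -27, - 22, - 5, - 13/4, 64/15, 37/7, 10, 21, 28,  63, 98.18]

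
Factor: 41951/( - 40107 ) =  - 3^(  -  1 )*7^1*13^1*29^( - 1 )=- 91/87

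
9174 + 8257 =17431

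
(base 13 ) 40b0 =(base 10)8931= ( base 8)21343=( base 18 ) 19a3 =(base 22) i9l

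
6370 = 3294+3076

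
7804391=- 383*(- 20377)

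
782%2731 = 782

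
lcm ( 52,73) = 3796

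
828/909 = 92/101 = 0.91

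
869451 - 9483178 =- 8613727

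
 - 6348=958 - 7306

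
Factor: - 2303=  - 7^2*47^1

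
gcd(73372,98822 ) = 2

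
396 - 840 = -444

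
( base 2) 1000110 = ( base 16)46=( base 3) 2121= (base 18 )3g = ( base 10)70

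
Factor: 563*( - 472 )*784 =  - 2^7*7^2*59^1*563^1 = - 208337024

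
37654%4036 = 1330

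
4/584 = 1/146= 0.01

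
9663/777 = 3221/259 =12.44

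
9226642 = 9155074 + 71568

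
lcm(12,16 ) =48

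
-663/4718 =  - 663/4718= - 0.14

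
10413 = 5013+5400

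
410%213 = 197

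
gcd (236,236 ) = 236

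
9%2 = 1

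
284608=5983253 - 5698645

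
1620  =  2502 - 882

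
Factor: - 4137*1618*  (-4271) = 28588647486 = 2^1*3^1*7^1*197^1*809^1 *4271^1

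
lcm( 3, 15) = 15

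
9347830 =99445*94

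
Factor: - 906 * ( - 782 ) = 2^2*3^1*17^1*23^1*151^1 = 708492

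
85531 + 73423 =158954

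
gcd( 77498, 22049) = 1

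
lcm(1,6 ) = 6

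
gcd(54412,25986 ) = 122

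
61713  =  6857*9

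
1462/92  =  15 + 41/46 = 15.89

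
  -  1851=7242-9093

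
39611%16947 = 5717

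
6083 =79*77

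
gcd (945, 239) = 1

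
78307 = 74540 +3767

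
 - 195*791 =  -154245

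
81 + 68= 149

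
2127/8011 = 2127/8011 = 0.27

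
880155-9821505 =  - 8941350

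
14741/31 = 14741/31 = 475.52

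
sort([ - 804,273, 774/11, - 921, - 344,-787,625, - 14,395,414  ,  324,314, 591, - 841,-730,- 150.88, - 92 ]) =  [ - 921, - 841,-804,-787,-730, - 344,  -  150.88, - 92,-14 , 774/11, 273,314 , 324,395, 414, 591, 625]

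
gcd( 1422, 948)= 474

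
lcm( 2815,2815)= 2815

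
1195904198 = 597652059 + 598252139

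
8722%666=64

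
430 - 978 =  - 548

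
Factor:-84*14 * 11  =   - 12936 = - 2^3*3^1*7^2*11^1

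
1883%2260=1883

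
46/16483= 46/16483=0.00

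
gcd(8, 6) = 2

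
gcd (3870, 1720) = 430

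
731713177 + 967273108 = 1698986285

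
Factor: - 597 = - 3^1*199^1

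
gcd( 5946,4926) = 6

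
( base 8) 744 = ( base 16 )1E4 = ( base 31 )fj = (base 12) 344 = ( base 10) 484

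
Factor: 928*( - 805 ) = -2^5*5^1*7^1*23^1* 29^1  =  -747040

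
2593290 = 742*3495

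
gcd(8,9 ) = 1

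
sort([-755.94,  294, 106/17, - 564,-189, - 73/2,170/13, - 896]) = [ - 896, - 755.94 , - 564, - 189, - 73/2,106/17,  170/13,294 ] 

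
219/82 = 219/82 = 2.67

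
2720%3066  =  2720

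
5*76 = 380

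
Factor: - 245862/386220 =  - 261/410  =  - 2^(  -  1 )*3^2*5^( - 1)*29^1*41^( - 1 )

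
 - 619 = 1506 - 2125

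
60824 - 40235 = 20589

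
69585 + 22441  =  92026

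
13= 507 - 494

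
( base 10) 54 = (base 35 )1j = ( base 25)24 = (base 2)110110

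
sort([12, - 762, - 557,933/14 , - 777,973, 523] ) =[  -  777,- 762, - 557,12,  933/14,  523, 973] 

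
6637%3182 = 273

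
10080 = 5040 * 2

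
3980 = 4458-478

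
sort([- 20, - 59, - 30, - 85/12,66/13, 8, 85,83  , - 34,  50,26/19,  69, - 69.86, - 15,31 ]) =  [-69.86, - 59,-34, - 30,- 20, - 15,  -  85/12, 26/19,66/13, 8,31,  50,69, 83,85 ]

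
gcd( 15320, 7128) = 8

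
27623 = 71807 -44184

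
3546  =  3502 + 44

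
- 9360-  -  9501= 141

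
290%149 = 141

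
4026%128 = 58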